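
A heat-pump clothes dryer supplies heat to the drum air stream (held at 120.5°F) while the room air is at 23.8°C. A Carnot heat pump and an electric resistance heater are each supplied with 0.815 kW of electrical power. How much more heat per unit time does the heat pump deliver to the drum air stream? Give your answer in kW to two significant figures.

In absolute terms T_C = 296.95 K and T_H = 322.32 K, so ΔT = 25.37 K.
COP_Carnot = T_H/ΔT = 322.32/25.37 = 12.71.
The heat pump delivers Q̇_H = COP × Ẇ = 10.36 kW; the resistance heater delivers Ẇ = 0.8150 kW.
Extra = (COP − 1)·Ẇ = 9.541 kW.

9.5 kW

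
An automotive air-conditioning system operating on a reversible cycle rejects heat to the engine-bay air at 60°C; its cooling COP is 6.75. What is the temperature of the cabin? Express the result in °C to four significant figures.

17.01 °C

For a Carnot refrigerator COP_R = T_C/(T_H − T_C), so T_C = COP·T_H/(1 + COP).
With T_H = 333.15 K, T_C = 6.75 × 333.15/7.750 = 290.16 K.
Converting, 290.16 K = 17.01°C.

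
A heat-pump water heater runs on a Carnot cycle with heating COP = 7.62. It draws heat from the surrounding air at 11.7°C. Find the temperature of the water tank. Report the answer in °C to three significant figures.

54.7 °C

COP_HP = T_H/(T_H − T_C) rearranges to T_H = COP·T_C/(COP − 1).
With T_C = 284.85 K, T_H = 7.62 × 284.85/6.620 = 327.88 K.
Converting, 327.88 K = 54.73°C.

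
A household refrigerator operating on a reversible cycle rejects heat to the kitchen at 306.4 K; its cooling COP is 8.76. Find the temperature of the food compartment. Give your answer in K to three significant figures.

275 K

For a Carnot refrigerator COP_R = T_C/(T_H − T_C), so T_C = COP·T_H/(1 + COP).
With T_H = 306.40 K, T_C = 8.76 × 306.40/9.760 = 275.01 K.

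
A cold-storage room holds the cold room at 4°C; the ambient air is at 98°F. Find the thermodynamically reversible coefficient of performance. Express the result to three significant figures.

In absolute terms T_C = 277.15 K and T_H = 309.82 K, so ΔT = 32.67 K.
For a reversible cycle, COP_Carnot = T_C/ΔT = 277.15/32.67 = 8.484.

8.48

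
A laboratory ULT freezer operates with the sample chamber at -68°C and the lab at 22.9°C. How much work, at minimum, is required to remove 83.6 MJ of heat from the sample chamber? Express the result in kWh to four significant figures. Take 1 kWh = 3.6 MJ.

10.29 kWh

In absolute terms T_C = 205.15 K and T_H = 296.05 K, so ΔT = 90.90 K.
The reversible limit is COP_R = T_C/ΔT = 2.257, so W_min = Q_C/COP = Q_C·ΔT/T_C.
W_min = 83.60 × 90.90/205.15 = 37.04 MJ = 10.29 kWh.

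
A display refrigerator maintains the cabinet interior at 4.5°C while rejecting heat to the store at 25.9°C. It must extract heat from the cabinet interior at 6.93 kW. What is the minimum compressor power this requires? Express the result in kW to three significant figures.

0.534 kW

In absolute terms T_C = 277.65 K and T_H = 299.05 K, so ΔT = 21.40 K.
COP_Carnot = T_C/ΔT = 277.65/21.40 = 12.97.
Ẇ_min = Q̇/COP_Carnot = 6.930/12.97 = 0.5341 kW.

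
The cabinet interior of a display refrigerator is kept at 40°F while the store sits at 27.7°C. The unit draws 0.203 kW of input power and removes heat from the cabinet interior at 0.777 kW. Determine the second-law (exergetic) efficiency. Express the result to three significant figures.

0.321

COP_actual = Q̇_C/Ẇ = 0.7770/0.2030 = 3.828.
In absolute terms T_C = 277.59 K and T_H = 300.85 K, so ΔT = 23.26 K.
COP_Carnot = T_C/ΔT = 277.59/23.26 = 11.94.
η_II = COP_actual/COP_Carnot = 3.828/11.94 = 0.3207.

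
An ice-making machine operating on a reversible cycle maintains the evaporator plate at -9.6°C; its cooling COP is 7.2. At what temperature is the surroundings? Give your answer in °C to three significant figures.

COP_R = T_C/(T_H − T_C) gives T_H − T_C = T_C/COP.
With T_C = 263.55 K, T_H = 263.55 × (1 + 1/7.2) = 300.15 K.
Converting, 300.15 K = 27.00°C.

27.0 °C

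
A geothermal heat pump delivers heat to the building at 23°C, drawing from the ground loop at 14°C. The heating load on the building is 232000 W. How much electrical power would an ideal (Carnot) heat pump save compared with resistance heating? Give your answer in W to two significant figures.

In absolute terms T_C = 287.15 K and T_H = 296.15 K, so ΔT = 9.000 K.
COP_Carnot = T_H/ΔT = 296.15/9.000 = 32.91.
Resistance heating needs Ẇ_res = Q̇_H = 232000 W; the reversible heat pump needs only Ẇ_hp = Q̇_H/COP = 7050 W.
Saving = 232000 − 7050 = 224900 W.

220000 W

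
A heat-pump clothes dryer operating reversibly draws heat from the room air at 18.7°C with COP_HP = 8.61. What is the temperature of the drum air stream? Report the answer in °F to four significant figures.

COP_HP = T_H/(T_H − T_C) rearranges to T_H = COP·T_C/(COP − 1).
With T_C = 291.85 K, T_H = 8.61 × 291.85/7.610 = 330.20 K.
Converting, 330.20 K = 134.69°F.

134.7 °F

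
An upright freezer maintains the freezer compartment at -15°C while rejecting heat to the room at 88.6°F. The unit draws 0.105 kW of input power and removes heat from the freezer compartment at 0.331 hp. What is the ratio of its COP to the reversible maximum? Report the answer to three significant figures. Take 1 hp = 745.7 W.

Converting, Q̇_C = 0.3310 hp = 0.2468 kW, so COP_actual = Q̇_C/Ẇ = 0.2468/0.1050 = 2.351.
In absolute terms T_C = 258.15 K and T_H = 304.59 K, so ΔT = 46.44 K.
COP_Carnot = T_C/ΔT = 258.15/46.44 = 5.558.
η_II = COP_actual/COP_Carnot = 2.351/5.558 = 0.4229.

0.423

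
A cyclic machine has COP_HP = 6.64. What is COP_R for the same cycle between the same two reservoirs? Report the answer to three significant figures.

5.64

Since Q_H = Q_C + W for any cycle, COP_R = Q_C/W = Q_H/W − 1.
COP_R = 6.64 − 1 = 5.64.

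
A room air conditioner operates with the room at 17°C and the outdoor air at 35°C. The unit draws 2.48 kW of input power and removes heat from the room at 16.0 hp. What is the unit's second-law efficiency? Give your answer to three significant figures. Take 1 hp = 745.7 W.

0.298

Converting, Q̇_C = 16.00 hp = 11.93 kW, so COP_actual = Q̇_C/Ẇ = 11.93/2.480 = 4.811.
In absolute terms T_C = 290.15 K and T_H = 308.15 K, so ΔT = 18.00 K.
COP_Carnot = T_C/ΔT = 290.15/18.00 = 16.12.
η_II = COP_actual/COP_Carnot = 4.811/16.12 = 0.2985.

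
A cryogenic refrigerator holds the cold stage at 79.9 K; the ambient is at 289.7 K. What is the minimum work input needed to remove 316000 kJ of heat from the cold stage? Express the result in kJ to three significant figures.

The reservoir spacing is ΔT = 289.7 − 79.9 = 209.8 K.
The reversible limit is COP_R = T_C/ΔT = 0.3808, so W_min = Q_C/COP = Q_C·ΔT/T_C.
W_min = 316000 × 209.8/79.90 = 829700 kJ.

830000 kJ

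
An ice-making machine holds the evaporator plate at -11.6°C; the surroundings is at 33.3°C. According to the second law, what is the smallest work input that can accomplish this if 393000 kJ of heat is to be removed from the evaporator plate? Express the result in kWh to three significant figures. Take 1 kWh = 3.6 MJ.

18.7 kWh

In absolute terms T_C = 261.55 K and T_H = 306.45 K, so ΔT = 44.90 K.
The reversible limit is COP_R = T_C/ΔT = 5.825, so W_min = Q_C/COP = Q_C·ΔT/T_C.
W_min = 393000 × 44.90/261.55 = 67470 kJ = 18.74 kWh.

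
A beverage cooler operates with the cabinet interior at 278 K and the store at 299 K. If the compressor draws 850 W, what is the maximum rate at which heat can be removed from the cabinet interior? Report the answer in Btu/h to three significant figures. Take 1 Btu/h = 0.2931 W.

The reservoir spacing is ΔT = 299 − 278 = 21.00 K.
COP_Carnot = T_C/ΔT = 278.00/21.00 = 13.24.
Q̇_max = COP_Carnot × Ẇ = 13.24 × 850.0 W = 11250 W = 38390 Btu/h.

38400 Btu/h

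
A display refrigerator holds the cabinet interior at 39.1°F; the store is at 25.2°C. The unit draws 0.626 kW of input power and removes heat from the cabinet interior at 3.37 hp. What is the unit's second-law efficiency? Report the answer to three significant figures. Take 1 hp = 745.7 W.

0.308

Converting, Q̇_C = 3.370 hp = 2.513 kW, so COP_actual = Q̇_C/Ẇ = 2.513/0.6260 = 4.014.
In absolute terms T_C = 277.09 K and T_H = 298.35 K, so ΔT = 21.26 K.
COP_Carnot = T_C/ΔT = 277.09/21.26 = 13.04.
η_II = COP_actual/COP_Carnot = 4.014/13.04 = 0.3079.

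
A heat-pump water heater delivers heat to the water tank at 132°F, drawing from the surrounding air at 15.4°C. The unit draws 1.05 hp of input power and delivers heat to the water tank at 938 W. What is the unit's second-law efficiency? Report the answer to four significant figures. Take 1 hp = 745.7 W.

0.1463

Converting, Q̇_H = 938.0 W = 1.258 hp, so COP_actual = Q̇_H/Ẇ = 1.258/1.050 = 1.198.
In absolute terms T_C = 288.55 K and T_H = 328.71 K, so ΔT = 40.16 K.
COP_Carnot = T_H/ΔT = 328.71/40.16 = 8.186.
η_II = COP_actual/COP_Carnot = 1.198/8.186 = 0.1463.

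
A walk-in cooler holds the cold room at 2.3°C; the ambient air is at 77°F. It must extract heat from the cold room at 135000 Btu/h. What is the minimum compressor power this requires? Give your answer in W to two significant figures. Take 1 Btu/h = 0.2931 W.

3300 W

In absolute terms T_C = 275.45 K and T_H = 298.15 K, so ΔT = 22.70 K.
COP_Carnot = T_C/ΔT = 275.45/22.70 = 12.13.
Ẇ_min = Q̇/COP_Carnot = 135000/12.13 = 11130 Btu/h = 3261 W.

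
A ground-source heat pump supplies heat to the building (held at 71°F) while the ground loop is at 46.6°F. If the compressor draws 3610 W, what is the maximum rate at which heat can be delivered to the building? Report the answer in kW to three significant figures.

In absolute terms T_C = 281.26 K and T_H = 294.82 K, so ΔT = 13.56 K.
COP_Carnot = T_H/ΔT = 294.82/13.56 = 21.75.
Q̇_max = COP_Carnot × Ẇ = 21.75 × 3610 W = 78510 W = 78.51 kW.

78.5 kW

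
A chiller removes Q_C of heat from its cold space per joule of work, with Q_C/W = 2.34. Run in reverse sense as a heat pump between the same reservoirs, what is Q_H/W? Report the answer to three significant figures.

The first law on one cycle gives Q_H = Q_C + W, so Q_H/W = Q_C/W + 1.
COP_HP = COP_R + 1 = 2.34 + 1 = 3.34.

3.34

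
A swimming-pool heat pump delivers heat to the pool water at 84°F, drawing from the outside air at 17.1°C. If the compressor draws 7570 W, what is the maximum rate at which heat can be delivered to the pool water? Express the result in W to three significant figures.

In absolute terms T_C = 290.25 K and T_H = 302.04 K, so ΔT = 11.79 K.
COP_Carnot = T_H/ΔT = 302.04/11.79 = 25.62.
Q̇_max = COP_Carnot × Ẇ = 25.62 × 7570 W = 193900 W.

194000 W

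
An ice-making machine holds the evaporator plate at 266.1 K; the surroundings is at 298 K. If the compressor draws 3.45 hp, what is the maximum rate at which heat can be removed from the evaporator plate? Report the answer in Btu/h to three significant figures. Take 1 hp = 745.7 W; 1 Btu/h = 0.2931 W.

The reservoir spacing is ΔT = 298 − 266.1 = 31.90 K.
COP_Carnot = T_C/ΔT = 266.10/31.90 = 8.342.
Q̇_max = COP_Carnot × Ẇ = 8.342 × 3.450 hp = 28.78 hp = 73220 Btu/h.

73200 Btu/h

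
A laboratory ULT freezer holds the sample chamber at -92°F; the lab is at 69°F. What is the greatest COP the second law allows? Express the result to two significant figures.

2.3

In absolute terms T_C = 204.26 K and T_H = 293.71 K, so ΔT = 89.44 K.
For a reversible cycle, COP_Carnot = T_C/ΔT = 204.26/89.44 = 2.284.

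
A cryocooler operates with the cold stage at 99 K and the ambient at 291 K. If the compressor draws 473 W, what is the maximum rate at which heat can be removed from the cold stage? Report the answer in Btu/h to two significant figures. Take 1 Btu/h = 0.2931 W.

The reservoir spacing is ΔT = 291 − 99 = 192.0 K.
COP_Carnot = T_C/ΔT = 99.00/192.0 = 0.5156.
Q̇_max = COP_Carnot × Ẇ = 0.5156 × 473.0 W = 243.9 W = 832.1 Btu/h.

830 Btu/h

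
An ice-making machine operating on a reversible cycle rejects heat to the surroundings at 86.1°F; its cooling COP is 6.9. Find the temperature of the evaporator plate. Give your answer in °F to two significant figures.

For a Carnot refrigerator COP_R = T_C/(T_H − T_C), so T_C = COP·T_H/(1 + COP).
With T_H = 303.21 K, T_C = 6.9 × 303.21/7.900 = 264.83 K.
Converting, 264.83 K = 17.02°F.

17 °F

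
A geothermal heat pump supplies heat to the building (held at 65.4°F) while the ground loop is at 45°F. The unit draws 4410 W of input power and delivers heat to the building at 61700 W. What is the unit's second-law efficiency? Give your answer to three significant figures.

COP_actual = Q̇_H/Ẇ = 61700/4410 = 13.99.
In absolute terms T_C = 280.37 K and T_H = 291.71 K, so ΔT = 11.33 K.
COP_Carnot = T_H/ΔT = 291.71/11.33 = 25.74.
η_II = COP_actual/COP_Carnot = 13.99/25.74 = 0.5436.

0.544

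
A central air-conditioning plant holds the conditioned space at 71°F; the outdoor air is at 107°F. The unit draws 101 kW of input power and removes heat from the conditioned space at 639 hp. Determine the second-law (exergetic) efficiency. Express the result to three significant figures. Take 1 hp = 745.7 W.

Converting, Q̇_C = 639.0 hp = 476.5 kW, so COP_actual = Q̇_C/Ẇ = 476.5/101.0 = 4.718.
In absolute terms T_C = 294.82 K and T_H = 314.82 K, so ΔT = 20.00 K.
COP_Carnot = T_C/ΔT = 294.82/20.00 = 14.74.
η_II = COP_actual/COP_Carnot = 4.718/14.74 = 0.3201.

0.320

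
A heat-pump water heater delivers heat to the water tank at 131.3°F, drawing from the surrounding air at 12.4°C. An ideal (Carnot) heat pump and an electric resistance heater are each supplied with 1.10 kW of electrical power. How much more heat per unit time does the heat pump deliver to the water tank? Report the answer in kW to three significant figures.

7.34 kW

In absolute terms T_C = 285.55 K and T_H = 328.32 K, so ΔT = 42.77 K.
COP_Carnot = T_H/ΔT = 328.32/42.77 = 7.677.
The heat pump delivers Q̇_H = COP × Ẇ = 8.445 kW; the resistance heater delivers Ẇ = 1.100 kW.
Extra = (COP − 1)·Ẇ = 7.345 kW.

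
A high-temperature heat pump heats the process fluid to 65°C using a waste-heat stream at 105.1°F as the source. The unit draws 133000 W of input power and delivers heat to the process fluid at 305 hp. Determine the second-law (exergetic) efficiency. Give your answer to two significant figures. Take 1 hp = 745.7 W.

Converting, Q̇_H = 305.0 hp = 227400 W, so COP_actual = Q̇_H/Ẇ = 227400/133000 = 1.710.
In absolute terms T_C = 313.76 K and T_H = 338.15 K, so ΔT = 24.39 K.
COP_Carnot = T_H/ΔT = 338.15/24.39 = 13.86.
η_II = COP_actual/COP_Carnot = 1.710/13.86 = 0.1233.

0.12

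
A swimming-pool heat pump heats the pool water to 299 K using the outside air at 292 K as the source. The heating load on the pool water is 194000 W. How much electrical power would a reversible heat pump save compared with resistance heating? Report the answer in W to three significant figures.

189000 W

The reservoir spacing is ΔT = 299 − 292 = 7.000 K.
COP_Carnot = T_H/ΔT = 299.00/7.000 = 42.71.
Resistance heating needs Ẇ_res = Q̇_H = 194000 W; the reversible heat pump needs only Ẇ_hp = Q̇_H/COP = 4542 W.
Saving = 194000 − 4542 = 189500 W.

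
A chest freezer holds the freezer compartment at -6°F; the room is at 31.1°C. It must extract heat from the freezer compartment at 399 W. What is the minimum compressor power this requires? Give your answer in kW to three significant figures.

0.0827 kW

In absolute terms T_C = 252.04 K and T_H = 304.25 K, so ΔT = 52.21 K.
COP_Carnot = T_C/ΔT = 252.04/52.21 = 4.827.
Ẇ_min = Q̇/COP_Carnot = 399.0/4.827 = 82.65 W = 0.08265 kW.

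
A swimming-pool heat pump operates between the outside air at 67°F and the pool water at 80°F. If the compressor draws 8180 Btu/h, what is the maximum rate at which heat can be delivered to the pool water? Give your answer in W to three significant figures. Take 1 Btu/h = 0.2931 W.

99500 W

In absolute terms T_C = 292.59 K and T_H = 299.82 K, so ΔT = 7.222 K.
COP_Carnot = T_H/ΔT = 299.82/7.222 = 41.51.
Q̇_max = COP_Carnot × Ẇ = 41.51 × 8180 Btu/h = 339600 Btu/h = 99530 W.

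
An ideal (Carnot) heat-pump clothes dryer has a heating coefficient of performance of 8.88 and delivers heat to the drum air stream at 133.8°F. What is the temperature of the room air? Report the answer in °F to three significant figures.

COP_HP = T_H/(T_H − T_C) gives T_H − T_C = T_H/COP.
With T_H = 329.71 K, T_C = 329.71 × (1 − 1/8.88) = 292.58 K.
Converting, 292.58 K = 66.97°F.

67.0 °F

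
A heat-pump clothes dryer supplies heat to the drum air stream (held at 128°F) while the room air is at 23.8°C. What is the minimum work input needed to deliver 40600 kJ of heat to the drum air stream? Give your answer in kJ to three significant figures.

3670 kJ

In absolute terms T_C = 296.95 K and T_H = 326.48 K, so ΔT = 29.53 K.
The reversible limit is COP_HP = T_H/ΔT = 11.05, so W_min = Q_H/COP = Q_H·ΔT/T_H.
W_min = 40600 × 29.53/326.48 = 3673 kJ.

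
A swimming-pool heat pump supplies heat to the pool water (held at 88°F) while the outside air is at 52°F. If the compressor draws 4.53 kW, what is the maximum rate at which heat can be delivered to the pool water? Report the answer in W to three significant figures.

68900 W

In absolute terms T_C = 284.26 K and T_H = 304.26 K, so ΔT = 20.00 K.
COP_Carnot = T_H/ΔT = 304.26/20.00 = 15.21.
Q̇_max = COP_Carnot × Ẇ = 15.21 × 4.530 kW = 68.92 kW = 68920 W.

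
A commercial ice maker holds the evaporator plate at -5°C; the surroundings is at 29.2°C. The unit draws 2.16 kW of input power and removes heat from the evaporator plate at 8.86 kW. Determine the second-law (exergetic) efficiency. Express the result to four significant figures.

0.5232

COP_actual = Q̇_C/Ẇ = 8.860/2.160 = 4.102.
In absolute terms T_C = 268.15 K and T_H = 302.35 K, so ΔT = 34.20 K.
COP_Carnot = T_C/ΔT = 268.15/34.20 = 7.841.
η_II = COP_actual/COP_Carnot = 4.102/7.841 = 0.5232.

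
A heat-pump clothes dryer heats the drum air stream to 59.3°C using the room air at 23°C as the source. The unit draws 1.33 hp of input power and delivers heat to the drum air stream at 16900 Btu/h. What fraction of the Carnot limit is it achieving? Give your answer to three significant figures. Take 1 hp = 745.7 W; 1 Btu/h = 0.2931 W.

Converting, Q̇_H = 16900 Btu/h = 6.643 hp, so COP_actual = Q̇_H/Ẇ = 6.643/1.330 = 4.994.
In absolute terms T_C = 296.15 K and T_H = 332.45 K, so ΔT = 36.30 K.
COP_Carnot = T_H/ΔT = 332.45/36.30 = 9.158.
η_II = COP_actual/COP_Carnot = 4.994/9.158 = 0.5453.

0.545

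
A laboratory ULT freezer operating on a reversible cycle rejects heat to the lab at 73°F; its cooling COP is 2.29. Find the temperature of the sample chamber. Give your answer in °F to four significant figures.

-88.91 °F

For a Carnot refrigerator COP_R = T_C/(T_H − T_C), so T_C = COP·T_H/(1 + COP).
With T_H = 295.93 K, T_C = 2.29 × 295.93/3.290 = 205.98 K.
Converting, 205.98 K = -88.91°F.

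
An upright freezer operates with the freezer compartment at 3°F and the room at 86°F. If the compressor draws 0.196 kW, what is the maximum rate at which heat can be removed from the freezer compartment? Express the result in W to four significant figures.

1093 W

In absolute terms T_C = 257.04 K and T_H = 303.15 K, so ΔT = 46.11 K.
COP_Carnot = T_C/ΔT = 257.04/46.11 = 5.574.
Q̇_max = COP_Carnot × Ẇ = 5.574 × 0.1960 kW = 1.093 kW = 1093 W.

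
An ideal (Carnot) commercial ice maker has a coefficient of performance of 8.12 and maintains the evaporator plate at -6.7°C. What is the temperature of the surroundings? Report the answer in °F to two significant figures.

COP_R = T_C/(T_H − T_C) gives T_H − T_C = T_C/COP.
With T_C = 266.45 K, T_H = 266.45 × (1 + 1/8.12) = 299.26 K.
Converting, 299.26 K = 79.01°F.

79 °F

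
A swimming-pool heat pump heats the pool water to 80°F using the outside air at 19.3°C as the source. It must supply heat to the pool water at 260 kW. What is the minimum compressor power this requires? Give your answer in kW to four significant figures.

In absolute terms T_C = 292.45 K and T_H = 299.82 K, so ΔT = 7.367 K.
COP_Carnot = T_H/ΔT = 299.82/7.367 = 40.70.
Ẇ_min = Q̇/COP_Carnot = 260.0/40.70 = 6.388 kW.

6.388 kW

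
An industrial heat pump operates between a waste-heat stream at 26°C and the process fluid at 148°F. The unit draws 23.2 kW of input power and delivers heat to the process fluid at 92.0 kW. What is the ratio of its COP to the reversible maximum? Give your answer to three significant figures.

COP_actual = Q̇_H/Ẇ = 92.00/23.20 = 3.966.
In absolute terms T_C = 299.15 K and T_H = 337.59 K, so ΔT = 38.44 K.
COP_Carnot = T_H/ΔT = 337.59/38.44 = 8.781.
η_II = COP_actual/COP_Carnot = 3.966/8.781 = 0.4516.

0.452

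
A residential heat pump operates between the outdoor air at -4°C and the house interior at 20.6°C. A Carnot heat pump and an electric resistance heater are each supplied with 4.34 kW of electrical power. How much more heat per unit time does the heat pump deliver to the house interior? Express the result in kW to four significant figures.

47.48 kW

In absolute terms T_C = 269.15 K and T_H = 293.75 K, so ΔT = 24.60 K.
COP_Carnot = T_H/ΔT = 293.75/24.60 = 11.94.
The heat pump delivers Q̇_H = COP × Ẇ = 51.82 kW; the resistance heater delivers Ẇ = 4.340 kW.
Extra = (COP − 1)·Ẇ = 47.48 kW.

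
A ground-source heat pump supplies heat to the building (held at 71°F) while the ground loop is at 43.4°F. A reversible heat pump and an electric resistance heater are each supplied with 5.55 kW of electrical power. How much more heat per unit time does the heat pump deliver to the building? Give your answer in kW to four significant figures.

In absolute terms T_C = 279.48 K and T_H = 294.82 K, so ΔT = 15.33 K.
COP_Carnot = T_H/ΔT = 294.82/15.33 = 19.23.
The heat pump delivers Q̇_H = COP × Ẇ = 106.7 kW; the resistance heater delivers Ẇ = 5.550 kW.
Extra = (COP − 1)·Ẇ = 101.2 kW.

101.2 kW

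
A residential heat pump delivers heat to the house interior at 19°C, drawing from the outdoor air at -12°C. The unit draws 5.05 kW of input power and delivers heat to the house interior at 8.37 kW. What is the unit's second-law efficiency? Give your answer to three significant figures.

0.176

COP_actual = Q̇_H/Ẇ = 8.370/5.050 = 1.657.
In absolute terms T_C = 261.15 K and T_H = 292.15 K, so ΔT = 31.00 K.
COP_Carnot = T_H/ΔT = 292.15/31.00 = 9.424.
η_II = COP_actual/COP_Carnot = 1.657/9.424 = 0.1759.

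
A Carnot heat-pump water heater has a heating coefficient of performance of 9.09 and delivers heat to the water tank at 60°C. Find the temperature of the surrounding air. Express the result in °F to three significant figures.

74.0 °F

COP_HP = T_H/(T_H − T_C) gives T_H − T_C = T_H/COP.
With T_H = 333.15 K, T_C = 333.15 × (1 − 1/9.09) = 296.50 K.
Converting, 296.50 K = 74.03°F.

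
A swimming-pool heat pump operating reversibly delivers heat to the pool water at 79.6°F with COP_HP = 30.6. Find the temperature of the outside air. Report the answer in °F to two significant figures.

62 °F

COP_HP = T_H/(T_H − T_C) gives T_H − T_C = T_H/COP.
With T_H = 299.59 K, T_C = 299.59 × (1 − 1/30.6) = 289.80 K.
Converting, 289.80 K = 61.98°F.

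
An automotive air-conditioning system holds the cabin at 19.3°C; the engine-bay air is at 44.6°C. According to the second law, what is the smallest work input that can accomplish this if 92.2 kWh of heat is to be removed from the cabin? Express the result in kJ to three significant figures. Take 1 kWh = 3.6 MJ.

In absolute terms T_C = 292.45 K and T_H = 317.75 K, so ΔT = 25.30 K.
The reversible limit is COP_R = T_C/ΔT = 11.56, so W_min = Q_C/COP = Q_C·ΔT/T_C.
W_min = 92.20 × 25.30/292.45 = 7.976 kWh = 28710 kJ.

28700 kJ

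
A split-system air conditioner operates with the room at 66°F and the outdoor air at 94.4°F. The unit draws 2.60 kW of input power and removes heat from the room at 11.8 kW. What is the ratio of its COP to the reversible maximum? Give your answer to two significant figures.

COP_actual = Q̇_C/Ẇ = 11.80/2.600 = 4.538.
In absolute terms T_C = 292.04 K and T_H = 307.82 K, so ΔT = 15.78 K.
COP_Carnot = T_C/ΔT = 292.04/15.78 = 18.51.
η_II = COP_actual/COP_Carnot = 4.538/18.51 = 0.2452.

0.25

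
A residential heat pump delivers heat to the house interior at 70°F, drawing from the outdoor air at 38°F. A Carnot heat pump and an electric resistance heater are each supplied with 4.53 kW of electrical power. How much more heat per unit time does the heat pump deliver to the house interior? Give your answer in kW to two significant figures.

70 kW

In absolute terms T_C = 276.48 K and T_H = 294.26 K, so ΔT = 17.78 K.
COP_Carnot = T_H/ΔT = 294.26/17.78 = 16.55.
The heat pump delivers Q̇_H = COP × Ẇ = 74.98 kW; the resistance heater delivers Ẇ = 4.530 kW.
Extra = (COP − 1)·Ẇ = 70.45 kW.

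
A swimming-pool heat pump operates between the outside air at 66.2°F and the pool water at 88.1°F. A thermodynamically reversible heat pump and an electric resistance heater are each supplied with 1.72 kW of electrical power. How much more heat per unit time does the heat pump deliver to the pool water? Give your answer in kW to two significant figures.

41 kW

In absolute terms T_C = 292.15 K and T_H = 304.32 K, so ΔT = 12.17 K.
COP_Carnot = T_H/ΔT = 304.32/12.17 = 25.01.
The heat pump delivers Q̇_H = COP × Ẇ = 43.02 kW; the resistance heater delivers Ẇ = 1.720 kW.
Extra = (COP − 1)·Ẇ = 41.30 kW.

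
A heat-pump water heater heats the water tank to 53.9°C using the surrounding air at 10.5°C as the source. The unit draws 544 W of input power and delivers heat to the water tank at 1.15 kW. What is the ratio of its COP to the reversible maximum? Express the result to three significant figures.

Converting, Q̇_H = 1.150 kW = 1150 W, so COP_actual = Q̇_H/Ẇ = 1150/544.0 = 2.114.
In absolute terms T_C = 283.65 K and T_H = 327.05 K, so ΔT = 43.40 K.
COP_Carnot = T_H/ΔT = 327.05/43.40 = 7.536.
η_II = COP_actual/COP_Carnot = 2.114/7.536 = 0.2805.

0.281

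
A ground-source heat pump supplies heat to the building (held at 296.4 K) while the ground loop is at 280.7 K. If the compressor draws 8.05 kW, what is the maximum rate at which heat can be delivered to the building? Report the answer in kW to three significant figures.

152 kW

The reservoir spacing is ΔT = 296.4 − 280.7 = 15.70 K.
COP_Carnot = T_H/ΔT = 296.40/15.70 = 18.88.
Q̇_max = COP_Carnot × Ẇ = 18.88 × 8.050 kW = 152.0 kW.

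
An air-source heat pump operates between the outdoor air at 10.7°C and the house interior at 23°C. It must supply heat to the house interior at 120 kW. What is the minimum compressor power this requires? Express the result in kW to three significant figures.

In absolute terms T_C = 283.85 K and T_H = 296.15 K, so ΔT = 12.30 K.
COP_Carnot = T_H/ΔT = 296.15/12.30 = 24.08.
Ẇ_min = Q̇/COP_Carnot = 120.0/24.08 = 4.984 kW.

4.98 kW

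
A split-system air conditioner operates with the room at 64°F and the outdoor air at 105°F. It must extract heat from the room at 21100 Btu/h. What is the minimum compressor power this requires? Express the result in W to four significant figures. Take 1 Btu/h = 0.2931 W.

484.2 W

In absolute terms T_C = 290.93 K and T_H = 313.71 K, so ΔT = 22.78 K.
COP_Carnot = T_C/ΔT = 290.93/22.78 = 12.77.
Ẇ_min = Q̇/COP_Carnot = 21100/12.77 = 1652 Btu/h = 484.2 W.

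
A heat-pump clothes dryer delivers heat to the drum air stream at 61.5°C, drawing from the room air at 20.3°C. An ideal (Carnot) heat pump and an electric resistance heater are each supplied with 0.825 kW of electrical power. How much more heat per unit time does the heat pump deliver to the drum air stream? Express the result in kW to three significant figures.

In absolute terms T_C = 293.45 K and T_H = 334.65 K, so ΔT = 41.20 K.
COP_Carnot = T_H/ΔT = 334.65/41.20 = 8.123.
The heat pump delivers Q̇_H = COP × Ẇ = 6.701 kW; the resistance heater delivers Ẇ = 0.8250 kW.
Extra = (COP − 1)·Ẇ = 5.876 kW.

5.88 kW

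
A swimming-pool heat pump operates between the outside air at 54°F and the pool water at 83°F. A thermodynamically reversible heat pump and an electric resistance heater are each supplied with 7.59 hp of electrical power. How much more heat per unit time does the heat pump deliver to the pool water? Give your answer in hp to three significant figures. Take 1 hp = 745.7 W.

134 hp

In absolute terms T_C = 285.37 K and T_H = 301.48 K, so ΔT = 16.11 K.
COP_Carnot = T_H/ΔT = 301.48/16.11 = 18.71.
The heat pump delivers Q̇_H = COP × Ẇ = 142.0 hp; the resistance heater delivers Ẇ = 7.590 hp.
Extra = (COP − 1)·Ẇ = 134.4 hp.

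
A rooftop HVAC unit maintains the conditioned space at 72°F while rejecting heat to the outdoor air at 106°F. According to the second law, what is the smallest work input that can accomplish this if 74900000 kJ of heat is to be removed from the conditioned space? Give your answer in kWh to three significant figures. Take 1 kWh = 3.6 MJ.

1330 kWh

In absolute terms T_C = 295.37 K and T_H = 314.26 K, so ΔT = 18.89 K.
The reversible limit is COP_R = T_C/ΔT = 15.64, so W_min = Q_C/COP = Q_C·ΔT/T_C.
W_min = 74900000 × 18.89/295.37 = 4790000 kJ = 1331 kWh.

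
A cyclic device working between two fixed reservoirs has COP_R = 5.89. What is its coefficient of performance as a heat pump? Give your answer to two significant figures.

The first law on one cycle gives Q_H = Q_C + W, so Q_H/W = Q_C/W + 1.
COP_HP = COP_R + 1 = 5.89 + 1 = 6.89.

6.9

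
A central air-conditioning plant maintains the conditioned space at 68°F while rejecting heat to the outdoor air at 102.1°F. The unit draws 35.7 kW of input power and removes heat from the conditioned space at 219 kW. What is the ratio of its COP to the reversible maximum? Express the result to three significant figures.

COP_actual = Q̇_C/Ẇ = 219.0/35.70 = 6.134.
In absolute terms T_C = 293.15 K and T_H = 312.09 K, so ΔT = 18.94 K.
COP_Carnot = T_C/ΔT = 293.15/18.94 = 15.47.
η_II = COP_actual/COP_Carnot = 6.134/15.47 = 0.3964.

0.396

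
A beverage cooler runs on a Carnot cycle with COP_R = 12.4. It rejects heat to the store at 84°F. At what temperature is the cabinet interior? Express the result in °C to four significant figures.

For a Carnot refrigerator COP_R = T_C/(T_H − T_C), so T_C = COP·T_H/(1 + COP).
With T_H = 302.04 K, T_C = 12.4 × 302.04/13.40 = 279.50 K.
Converting, 279.50 K = 6.35°C.

6.349 °C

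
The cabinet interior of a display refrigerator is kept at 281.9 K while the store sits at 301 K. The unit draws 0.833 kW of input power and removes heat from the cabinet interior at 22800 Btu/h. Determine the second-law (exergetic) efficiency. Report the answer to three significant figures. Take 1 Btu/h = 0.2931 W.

Converting, Q̇_C = 22800 Btu/h = 6.683 kW, so COP_actual = Q̇_C/Ẇ = 6.683/0.8330 = 8.022.
The reservoir spacing is ΔT = 301 − 281.9 = 19.10 K.
COP_Carnot = T_C/ΔT = 281.90/19.10 = 14.76.
η_II = COP_actual/COP_Carnot = 8.022/14.76 = 0.5436.

0.544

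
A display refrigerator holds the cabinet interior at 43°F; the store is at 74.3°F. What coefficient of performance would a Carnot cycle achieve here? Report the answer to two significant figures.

In absolute terms T_C = 279.26 K and T_H = 296.65 K, so ΔT = 17.39 K.
For a reversible cycle, COP_Carnot = T_C/ΔT = 279.26/17.39 = 16.06.

16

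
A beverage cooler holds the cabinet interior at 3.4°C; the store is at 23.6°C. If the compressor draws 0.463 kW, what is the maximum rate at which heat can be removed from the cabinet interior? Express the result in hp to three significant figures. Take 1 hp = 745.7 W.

In absolute terms T_C = 276.55 K and T_H = 296.75 K, so ΔT = 20.20 K.
COP_Carnot = T_C/ΔT = 276.55/20.20 = 13.69.
Q̇_max = COP_Carnot × Ẇ = 13.69 × 0.4630 kW = 6.339 kW = 8.500 hp.

8.50 hp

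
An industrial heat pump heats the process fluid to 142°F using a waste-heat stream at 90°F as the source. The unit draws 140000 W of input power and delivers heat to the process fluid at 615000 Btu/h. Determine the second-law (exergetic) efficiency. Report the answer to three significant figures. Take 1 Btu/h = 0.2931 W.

Converting, Q̇_H = 615000 Btu/h = 180300 W, so COP_actual = Q̇_H/Ẇ = 180300/140000 = 1.288.
In absolute terms T_C = 305.37 K and T_H = 334.26 K, so ΔT = 28.89 K.
COP_Carnot = T_H/ΔT = 334.26/28.89 = 11.57.
η_II = COP_actual/COP_Carnot = 1.288/11.57 = 0.1113.

0.111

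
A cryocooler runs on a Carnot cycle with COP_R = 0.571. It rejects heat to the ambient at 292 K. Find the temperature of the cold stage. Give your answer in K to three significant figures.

106 K

For a Carnot refrigerator COP_R = T_C/(T_H − T_C), so T_C = COP·T_H/(1 + COP).
With T_H = 292.00 K, T_C = 0.571 × 292.00/1.571 = 106.13 K.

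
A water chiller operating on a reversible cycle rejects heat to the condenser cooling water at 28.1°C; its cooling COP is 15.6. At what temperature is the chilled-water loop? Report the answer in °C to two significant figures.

For a Carnot refrigerator COP_R = T_C/(T_H − T_C), so T_C = COP·T_H/(1 + COP).
With T_H = 301.25 K, T_C = 15.6 × 301.25/16.60 = 283.10 K.
Converting, 283.10 K = 9.95°C.

10 °C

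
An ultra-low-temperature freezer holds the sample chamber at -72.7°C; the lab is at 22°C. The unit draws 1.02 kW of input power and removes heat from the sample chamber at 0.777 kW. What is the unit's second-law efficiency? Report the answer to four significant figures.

0.3599

COP_actual = Q̇_C/Ẇ = 0.7770/1.020 = 0.7618.
In absolute terms T_C = 200.45 K and T_H = 295.15 K, so ΔT = 94.70 K.
COP_Carnot = T_C/ΔT = 200.45/94.70 = 2.117.
η_II = COP_actual/COP_Carnot = 0.7618/2.117 = 0.3599.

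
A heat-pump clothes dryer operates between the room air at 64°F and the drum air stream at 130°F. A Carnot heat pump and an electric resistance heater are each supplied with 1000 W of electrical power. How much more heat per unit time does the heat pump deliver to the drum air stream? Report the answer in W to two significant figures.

In absolute terms T_C = 290.93 K and T_H = 327.59 K, so ΔT = 36.67 K.
COP_Carnot = T_H/ΔT = 327.59/36.67 = 8.934.
The heat pump delivers Q̇_H = COP × Ẇ = 8934 W; the resistance heater delivers Ẇ = 1000 W.
Extra = (COP − 1)·Ẇ = 7934 W.

7900 W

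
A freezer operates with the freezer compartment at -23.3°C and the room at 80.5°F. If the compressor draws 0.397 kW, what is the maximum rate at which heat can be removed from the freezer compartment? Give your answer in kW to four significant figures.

1.974 kW

In absolute terms T_C = 249.85 K and T_H = 300.09 K, so ΔT = 50.24 K.
COP_Carnot = T_C/ΔT = 249.85/50.24 = 4.973.
Q̇_max = COP_Carnot × Ẇ = 4.973 × 0.3970 kW = 1.974 kW.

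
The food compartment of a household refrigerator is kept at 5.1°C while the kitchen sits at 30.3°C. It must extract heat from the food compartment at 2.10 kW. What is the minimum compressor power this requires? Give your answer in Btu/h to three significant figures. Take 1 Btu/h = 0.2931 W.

In absolute terms T_C = 278.25 K and T_H = 303.45 K, so ΔT = 25.20 K.
COP_Carnot = T_C/ΔT = 278.25/25.20 = 11.04.
Ẇ_min = Q̇/COP_Carnot = 2.100/11.04 = 0.1902 kW = 648.9 Btu/h.

649 Btu/h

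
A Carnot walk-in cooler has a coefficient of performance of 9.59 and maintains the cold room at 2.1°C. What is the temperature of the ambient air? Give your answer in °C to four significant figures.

30.80 °C

COP_R = T_C/(T_H − T_C) gives T_H − T_C = T_C/COP.
With T_C = 275.25 K, T_H = 275.25 × (1 + 1/9.59) = 303.95 K.
Converting, 303.95 K = 30.80°C.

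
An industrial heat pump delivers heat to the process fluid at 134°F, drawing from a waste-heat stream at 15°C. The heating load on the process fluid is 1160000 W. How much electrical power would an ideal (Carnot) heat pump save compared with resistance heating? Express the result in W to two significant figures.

In absolute terms T_C = 288.15 K and T_H = 329.82 K, so ΔT = 41.67 K.
COP_Carnot = T_H/ΔT = 329.82/41.67 = 7.916.
Resistance heating needs Ẇ_res = Q̇_H = 1160000 W; the reversible heat pump needs only Ẇ_hp = Q̇_H/COP = 146500 W.
Saving = 1160000 − 146500 = 1013000 W.

1000000 W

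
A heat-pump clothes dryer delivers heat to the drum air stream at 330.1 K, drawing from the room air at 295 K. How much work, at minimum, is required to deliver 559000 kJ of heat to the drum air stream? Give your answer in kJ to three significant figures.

The reservoir spacing is ΔT = 330.1 − 295 = 35.10 K.
The reversible limit is COP_HP = T_H/ΔT = 9.405, so W_min = Q_H/COP = Q_H·ΔT/T_H.
W_min = 559000 × 35.10/330.10 = 59440 kJ.

59400 kJ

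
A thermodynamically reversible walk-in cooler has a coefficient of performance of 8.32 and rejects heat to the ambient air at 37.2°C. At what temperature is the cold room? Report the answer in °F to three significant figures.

For a Carnot refrigerator COP_R = T_C/(T_H − T_C), so T_C = COP·T_H/(1 + COP).
With T_H = 310.35 K, T_C = 8.32 × 310.35/9.320 = 277.05 K.
Converting, 277.05 K = 39.02°F.

39.0 °F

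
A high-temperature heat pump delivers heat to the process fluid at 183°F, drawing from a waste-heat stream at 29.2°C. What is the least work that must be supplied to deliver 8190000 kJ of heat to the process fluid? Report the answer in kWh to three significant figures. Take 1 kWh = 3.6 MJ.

348 kWh

In absolute terms T_C = 302.35 K and T_H = 357.04 K, so ΔT = 54.69 K.
The reversible limit is COP_HP = T_H/ΔT = 6.529, so W_min = Q_H/COP = Q_H·ΔT/T_H.
W_min = 8190000 × 54.69/357.04 = 1254000 kJ = 348.5 kWh.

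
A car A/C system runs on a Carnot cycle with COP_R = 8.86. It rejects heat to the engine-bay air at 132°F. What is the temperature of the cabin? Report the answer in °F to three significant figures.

For a Carnot refrigerator COP_R = T_C/(T_H − T_C), so T_C = COP·T_H/(1 + COP).
With T_H = 328.71 K, T_C = 8.86 × 328.71/9.860 = 295.37 K.
Converting, 295.37 K = 71.99°F.

72.0 °F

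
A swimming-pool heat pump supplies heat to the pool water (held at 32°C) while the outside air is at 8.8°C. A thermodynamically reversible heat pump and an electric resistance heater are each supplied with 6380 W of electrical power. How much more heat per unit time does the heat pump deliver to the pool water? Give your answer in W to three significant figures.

77500 W

In absolute terms T_C = 281.95 K and T_H = 305.15 K, so ΔT = 23.20 K.
COP_Carnot = T_H/ΔT = 305.15/23.20 = 13.15.
The heat pump delivers Q̇_H = COP × Ẇ = 83920 W; the resistance heater delivers Ẇ = 6380 W.
Extra = (COP − 1)·Ẇ = 77540 W.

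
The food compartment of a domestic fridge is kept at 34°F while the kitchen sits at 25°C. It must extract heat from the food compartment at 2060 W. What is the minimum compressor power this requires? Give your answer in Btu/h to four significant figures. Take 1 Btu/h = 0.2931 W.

612.2 Btu/h

In absolute terms T_C = 274.26 K and T_H = 298.15 K, so ΔT = 23.89 K.
COP_Carnot = T_C/ΔT = 274.26/23.89 = 11.48.
Ẇ_min = Q̇/COP_Carnot = 2060/11.48 = 179.4 W = 612.2 Btu/h.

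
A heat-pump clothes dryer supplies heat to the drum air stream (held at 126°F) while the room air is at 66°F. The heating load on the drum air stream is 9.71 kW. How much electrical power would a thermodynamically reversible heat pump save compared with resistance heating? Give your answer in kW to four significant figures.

8.715 kW

In absolute terms T_C = 292.04 K and T_H = 325.37 K, so ΔT = 33.33 K.
COP_Carnot = T_H/ΔT = 325.37/33.33 = 9.761.
Resistance heating needs Ẇ_res = Q̇_H = 9.710 kW; the reversible heat pump needs only Ẇ_hp = Q̇_H/COP = 0.9948 kW.
Saving = 9.710 − 0.9948 = 8.715 kW.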